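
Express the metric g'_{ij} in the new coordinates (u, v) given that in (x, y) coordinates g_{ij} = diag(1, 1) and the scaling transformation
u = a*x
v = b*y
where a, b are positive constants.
Invert the transformation: x = u/a, y = v/b
g'_{ij} = (∂x^k/∂x'^i)(∂x^l/∂x'^j) g_{kl}; with g_{kl} = δ_{kl} this is Σ_k (∂x^k/∂x'^i)(∂x^k/∂x'^j).
Jacobian: ∂x/∂u = 1/a, ∂x/∂v = 0, ∂y/∂u = 0, ∂y/∂v = 1/b
g'_{uu} = (1/a)(1/a) + (0)(0) = 1/a^2
g'_{uv} = (1/a)(0) + (0)(1/b) = 0
g'_{vv} = (0)(0) + (1/b)(1/b) = 1/b^2
g'_{ij} = diag(1/a^2, 1/b^2)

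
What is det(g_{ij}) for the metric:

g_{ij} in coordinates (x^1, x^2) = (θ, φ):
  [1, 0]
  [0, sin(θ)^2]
For a 2×2 metric: det(g) = g_{11}·g_{22} - g_{12}·g_{21}
= (1)·(sin(θ)^2) - (0)·(0)
= sin(θ)^2 - 0
det(g) = sin(θ)^2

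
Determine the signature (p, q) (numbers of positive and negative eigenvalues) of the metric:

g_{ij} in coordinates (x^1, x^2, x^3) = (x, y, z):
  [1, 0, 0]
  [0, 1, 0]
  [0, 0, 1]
The metric is diagonal, so its eigenvalues are the diagonal entries: 1, 1, 1 (at a generic point, where coordinate-dependent entries are positive).
3 positive, 0 negative.
(3, 0) - Riemannian (positive definite)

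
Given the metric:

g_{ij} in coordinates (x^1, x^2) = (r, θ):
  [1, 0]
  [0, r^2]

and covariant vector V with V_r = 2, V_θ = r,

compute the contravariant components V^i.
Inverse metric (diagonal): g^{rr} = 1, g^{θθ} = 1/r^2
V^i = g^{ij} V_j:
V^r = (1)(2) + (0)(r) = 2
V^θ = (0)(2) + (1/r^2)(r) = 1/r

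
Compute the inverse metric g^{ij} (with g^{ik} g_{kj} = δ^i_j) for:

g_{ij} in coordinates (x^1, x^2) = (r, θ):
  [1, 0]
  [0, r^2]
The metric is diagonal, so g^{ij} is diagonal with entries 1/g_{ii}: diag(1, 1/(r^2)).
g^{ij}:
  [1, 0]
  [0, 1/r^2]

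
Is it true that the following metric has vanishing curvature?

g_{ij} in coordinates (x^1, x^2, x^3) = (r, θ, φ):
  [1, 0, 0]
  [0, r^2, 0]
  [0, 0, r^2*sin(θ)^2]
Non-zero Christoffel symbols:
Γ^r_{θ θ} = -r
Γ^r_{φ φ} = -r*sin(θ)^2
Γ^θ_{r θ} = 1/r
Γ^θ_{φ φ} = -sin(2*θ)/2
Γ^φ_{r φ} = 1/r
Γ^φ_{θ φ} = 1/tan(θ)
Ricci tensor: R_{rr} = 0, R_{rθ} = 0, R_{rφ} = 0, R_{θθ} = 0, R_{θφ} = 0, R_{φφ} = 0
All R_{ij} vanish; in 3 dimensions the Riemann tensor is fully determined by the Ricci tensor, so R^i_{jkl} = 0: the metric is flat (curvilinear coordinates on flat space).
Yes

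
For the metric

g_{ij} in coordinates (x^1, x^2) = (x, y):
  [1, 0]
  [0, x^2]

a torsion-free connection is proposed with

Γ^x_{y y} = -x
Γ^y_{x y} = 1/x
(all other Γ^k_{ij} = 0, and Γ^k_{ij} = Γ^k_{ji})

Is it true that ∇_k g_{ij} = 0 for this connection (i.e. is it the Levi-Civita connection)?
Using ∇_k g_{ij} = ∂_k g_{ij} - Γ^m_{ki} g_{mj} - Γ^m_{kj} g_{im}:
e.g. ∇_x g_{yy} = (2*x) - (x) - (x) = 0
Every component ∇_k g_{ij} vanishes: the connection is metric compatible.
Yes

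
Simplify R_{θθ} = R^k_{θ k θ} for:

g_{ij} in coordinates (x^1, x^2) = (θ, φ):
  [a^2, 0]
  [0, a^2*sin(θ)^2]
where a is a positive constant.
Non-zero Christoffel symbols (Γ^k_{ij} = Γ^k_{ji}):
Γ^θ_{φ φ} = -sin(2*θ)/2
Γ^φ_{θ φ} = 1/tan(θ)
R^θ_{θ θ θ} = 0 (a repeated index in an antisymmetric pair)
R^φ_{θ φ θ} = ∂_φ Γ^φ_{θ θ} - ∂_θ Γ^φ_{θ φ} + Γ^φ_{φ m} Γ^m_{θ θ} - Γ^φ_{θ m} Γ^m_{θ φ}
  = (0) - (-1/sin(θ)^2) + (0) - (1/tan(θ)^2) = 1
R_{θθ} = R^θ_{θ θ θ} + R^φ_{θ φ θ} = (0) + (1) = 1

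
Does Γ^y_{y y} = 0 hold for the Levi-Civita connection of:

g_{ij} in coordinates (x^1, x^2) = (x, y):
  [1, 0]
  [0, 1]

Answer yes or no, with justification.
Γ^y_{y y} = (1/2) g^{yy} (∂_y g_{yy} + ∂_y g_{yy} - ∂_y g_{yy}) = (1/2)(1)((0) + (0) - (0)) = 0
This equals the proposed value 0.
Yes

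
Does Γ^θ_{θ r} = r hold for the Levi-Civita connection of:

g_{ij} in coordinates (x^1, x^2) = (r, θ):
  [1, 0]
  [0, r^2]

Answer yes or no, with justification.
Γ^θ_{θ r} = (1/2) g^{θθ} (∂_θ g_{θr} + ∂_r g_{θθ} - ∂_θ g_{θr}) = (1/2)(1/r^2)((0) + (2*r) - (0)) = 1/r
This differs from the proposed value r.
No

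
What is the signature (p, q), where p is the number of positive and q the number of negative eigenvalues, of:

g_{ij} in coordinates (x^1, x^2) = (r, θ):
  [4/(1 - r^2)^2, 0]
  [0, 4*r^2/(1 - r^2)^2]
The metric is diagonal, so its eigenvalues are the diagonal entries: 4/(1 - r^2)^2, 4*r^2/(1 - r^2)^2 (at a generic point, where coordinate-dependent entries are positive).
2 positive, 0 negative.
(2, 0) - Riemannian (positive definite)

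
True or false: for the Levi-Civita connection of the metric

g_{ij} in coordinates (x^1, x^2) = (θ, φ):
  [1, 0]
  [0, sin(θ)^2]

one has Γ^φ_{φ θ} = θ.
Γ^φ_{φ θ} = (1/2) g^{φφ} (∂_φ g_{φθ} + ∂_θ g_{φφ} - ∂_φ g_{φθ}) = (1/2)(1/sin(θ)^2)((0) + (sin(2*θ)) - (0)) = 1/tan(θ)
This differs from the proposed value θ.
False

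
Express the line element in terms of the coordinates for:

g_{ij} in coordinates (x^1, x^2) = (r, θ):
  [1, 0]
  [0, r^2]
ds^2 = g_{ij} dx^i dx^j; only the non-zero components contribute.
ds^2 = dr^2 + r^2 dθ^2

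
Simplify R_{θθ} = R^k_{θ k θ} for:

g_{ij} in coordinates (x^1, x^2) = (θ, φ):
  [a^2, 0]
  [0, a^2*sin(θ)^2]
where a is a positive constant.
Non-zero Christoffel symbols (Γ^k_{ij} = Γ^k_{ji}):
Γ^θ_{φ φ} = -sin(2*θ)/2
Γ^φ_{θ φ} = 1/tan(θ)
R^θ_{θ θ θ} = 0 (a repeated index in an antisymmetric pair)
R^φ_{θ φ θ} = ∂_φ Γ^φ_{θ θ} - ∂_θ Γ^φ_{θ φ} + Γ^φ_{φ m} Γ^m_{θ θ} - Γ^φ_{θ m} Γ^m_{θ φ}
  = (0) - (-1/sin(θ)^2) + (0) - (1/tan(θ)^2) = 1
R_{θθ} = R^θ_{θ θ θ} + R^φ_{θ φ θ} = (0) + (1) = 1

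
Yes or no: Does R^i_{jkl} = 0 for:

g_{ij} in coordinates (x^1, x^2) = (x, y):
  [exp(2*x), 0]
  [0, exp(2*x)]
Non-zero Christoffel symbols:
Γ^x_{x x} = 1
Γ^x_{y y} = -1
Γ^y_{x y} = 1
Ricci tensor: R_{xx} = 0, R_{xy} = 0, R_{yy} = 0
All R_{ij} vanish; in 2 dimensions the Riemann tensor is fully determined by the Ricci tensor, so R^i_{jkl} = 0: the metric is flat (curvilinear coordinates on flat space).
Yes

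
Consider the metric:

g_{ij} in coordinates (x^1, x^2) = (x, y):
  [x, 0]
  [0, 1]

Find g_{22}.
With x^1 = x, x^2 = y, g_{22} = g_{yy} is the row-2, column-2 entry of the matrix.
g_{22} = 1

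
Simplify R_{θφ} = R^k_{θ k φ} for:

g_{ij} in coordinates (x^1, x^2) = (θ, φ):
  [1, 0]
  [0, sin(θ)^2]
Non-zero Christoffel symbols (Γ^k_{ij} = Γ^k_{ji}):
Γ^θ_{φ φ} = -sin(2*θ)/2
Γ^φ_{θ φ} = 1/tan(θ)
R^θ_{θ θ φ} = 0 (a repeated index in an antisymmetric pair)
R^φ_{θ φ φ} = 0 (a repeated index in an antisymmetric pair)
R_{θφ} = R^θ_{θ θ φ} + R^φ_{θ φ φ} = (0) + (0) = 0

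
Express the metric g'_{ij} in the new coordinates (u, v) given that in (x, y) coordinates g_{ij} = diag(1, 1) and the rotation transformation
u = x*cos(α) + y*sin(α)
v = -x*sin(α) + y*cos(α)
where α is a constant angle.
Invert the transformation: x = u*cos(α) - v*sin(α), y = u*sin(α) + v*cos(α)
g'_{ij} = (∂x^k/∂x'^i)(∂x^l/∂x'^j) g_{kl}; with g_{kl} = δ_{kl} this is Σ_k (∂x^k/∂x'^i)(∂x^k/∂x'^j).
Jacobian: ∂x/∂u = cos(α), ∂x/∂v = -sin(α), ∂y/∂u = sin(α), ∂y/∂v = cos(α)
g'_{uu} = (cos(α))(cos(α)) + (sin(α))(sin(α)) = 1
g'_{uv} = (cos(α))(-sin(α)) + (sin(α))(cos(α)) = 0
g'_{vv} = (-sin(α))(-sin(α)) + (cos(α))(cos(α)) = 1
g'_{ij} = diag(1, 1)
The Euclidean metric is invariant under rotations.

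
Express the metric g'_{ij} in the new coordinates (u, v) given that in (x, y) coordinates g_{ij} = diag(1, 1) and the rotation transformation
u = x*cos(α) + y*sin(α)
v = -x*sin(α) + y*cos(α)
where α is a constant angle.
Invert the transformation: x = u*cos(α) - v*sin(α), y = u*sin(α) + v*cos(α)
g'_{ij} = (∂x^k/∂x'^i)(∂x^l/∂x'^j) g_{kl}; with g_{kl} = δ_{kl} this is Σ_k (∂x^k/∂x'^i)(∂x^k/∂x'^j).
Jacobian: ∂x/∂u = cos(α), ∂x/∂v = -sin(α), ∂y/∂u = sin(α), ∂y/∂v = cos(α)
g'_{uu} = (cos(α))(cos(α)) + (sin(α))(sin(α)) = 1
g'_{uv} = (cos(α))(-sin(α)) + (sin(α))(cos(α)) = 0
g'_{vv} = (-sin(α))(-sin(α)) + (cos(α))(cos(α)) = 1
g'_{ij} = diag(1, 1)
The Euclidean metric is invariant under rotations.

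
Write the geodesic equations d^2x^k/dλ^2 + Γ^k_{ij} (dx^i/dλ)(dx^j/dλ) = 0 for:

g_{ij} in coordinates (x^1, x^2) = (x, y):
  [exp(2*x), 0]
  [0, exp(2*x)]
Geodesic equation: d^2x^k/dλ^2 + Γ^k_{ij} (dx^i/dλ)(dx^j/dλ) = 0.
Non-zero Christoffel symbols:
Γ^x_{x x} = 1
Γ^x_{y y} = -1
Γ^y_{x y} = 1
Substituting (the symmetric pair Γ^k_{ij}, Γ^k_{ji} combines into a factor 2):
d^2x/dλ^2 + (dx/dλ)^2 - (dy/dλ)^2 = 0
d^2y/dλ^2 + 2 (dx/dλ)(dy/dλ) = 0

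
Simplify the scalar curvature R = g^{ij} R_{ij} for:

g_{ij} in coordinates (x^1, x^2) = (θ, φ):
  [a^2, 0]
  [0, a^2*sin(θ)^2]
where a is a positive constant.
Non-zero Christoffel symbols (Γ^k_{ij} = Γ^k_{ji}):
Γ^θ_{φ φ} = -sin(2*θ)/2
Γ^φ_{θ φ} = 1/tan(θ)
Ricci tensor (R_{ij} = R^k_{ikj}): R_{θθ} = 1, R_{θφ} = 0, R_{φφ} = sin(θ)^2
Inverse metric: g^{θθ} = 1/a^2, g^{φφ} = 1/(a^2*sin(θ)^2)
R = g^{ij} R_{ij} = (1/a^2)(1) + (1/(a^2*sin(θ)^2))(sin(θ)^2) = 2/a^2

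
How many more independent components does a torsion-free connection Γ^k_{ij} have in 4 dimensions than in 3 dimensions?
Independent components in n dimensions: n × n(n+1)/2 = n^2(n+1)/2.
4D: 4 × 10 = 40
3D: 3 × 6 = 18
Difference = 40 - 18 = 22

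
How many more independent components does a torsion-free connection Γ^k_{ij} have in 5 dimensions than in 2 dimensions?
Independent components in n dimensions: n × n(n+1)/2 = n^2(n+1)/2.
5D: 5 × 15 = 75
2D: 2 × 3 = 6
Difference = 75 - 6 = 69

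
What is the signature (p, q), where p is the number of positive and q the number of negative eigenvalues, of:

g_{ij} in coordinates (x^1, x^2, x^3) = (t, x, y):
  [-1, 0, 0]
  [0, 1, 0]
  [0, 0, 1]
The metric is diagonal, so its eigenvalues are the diagonal entries: -1, 1, 1 (at a generic point, where coordinate-dependent entries are positive).
2 positive, 1 negative.
(2, 1) - Lorentzian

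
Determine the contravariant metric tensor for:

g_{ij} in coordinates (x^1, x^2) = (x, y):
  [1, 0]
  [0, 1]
The metric is diagonal, so g^{ij} is diagonal with entries 1/g_{ii}: diag(1, 1).
g^{ij}:
  [1, 0]
  [0, 1]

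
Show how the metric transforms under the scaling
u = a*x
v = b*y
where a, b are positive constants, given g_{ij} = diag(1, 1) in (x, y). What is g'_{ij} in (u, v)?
Invert the transformation: x = u/a, y = v/b
g'_{ij} = (∂x^k/∂x'^i)(∂x^l/∂x'^j) g_{kl}; with g_{kl} = δ_{kl} this is Σ_k (∂x^k/∂x'^i)(∂x^k/∂x'^j).
Jacobian: ∂x/∂u = 1/a, ∂x/∂v = 0, ∂y/∂u = 0, ∂y/∂v = 1/b
g'_{uu} = (1/a)(1/a) + (0)(0) = 1/a^2
g'_{uv} = (1/a)(0) + (0)(1/b) = 0
g'_{vv} = (0)(0) + (1/b)(1/b) = 1/b^2
g'_{ij} = diag(1/a^2, 1/b^2)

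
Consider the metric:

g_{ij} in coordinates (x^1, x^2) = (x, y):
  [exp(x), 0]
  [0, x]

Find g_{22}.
With x^1 = x, x^2 = y, g_{22} = g_{yy} is the row-2, column-2 entry of the matrix.
g_{22} = x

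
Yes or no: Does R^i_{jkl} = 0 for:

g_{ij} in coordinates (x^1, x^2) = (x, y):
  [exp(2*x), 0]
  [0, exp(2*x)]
Non-zero Christoffel symbols:
Γ^x_{x x} = 1
Γ^x_{y y} = -1
Γ^y_{x y} = 1
Ricci tensor: R_{xx} = 0, R_{xy} = 0, R_{yy} = 0
All R_{ij} vanish; in 2 dimensions the Riemann tensor is fully determined by the Ricci tensor, so R^i_{jkl} = 0: the metric is flat (curvilinear coordinates on flat space).
Yes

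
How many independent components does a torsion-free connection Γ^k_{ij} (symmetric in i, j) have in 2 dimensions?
Γ^k_{ij} has n choices for the upper index and n(n+1)/2 independent symmetric lower index pairs.
Total = 2 × 2×3/2 = 2 × 3 = 6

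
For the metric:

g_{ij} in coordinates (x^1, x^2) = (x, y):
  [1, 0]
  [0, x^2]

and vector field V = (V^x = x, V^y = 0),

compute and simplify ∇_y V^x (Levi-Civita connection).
Non-zero Christoffel symbols:
Γ^x_{y y} = -x
Γ^y_{x y} = 1/x
∇_y V^x = ∂_y V^x + Γ^x_{y j} V^j
  = (0) + (0)(x) + (-x)(0)
  = 0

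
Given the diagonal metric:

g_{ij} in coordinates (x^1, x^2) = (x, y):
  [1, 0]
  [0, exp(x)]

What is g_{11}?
With x^1 = x, x^2 = y, g_{11} = g_{xx} is the row-1, column-1 entry of the matrix.
g_{11} = 1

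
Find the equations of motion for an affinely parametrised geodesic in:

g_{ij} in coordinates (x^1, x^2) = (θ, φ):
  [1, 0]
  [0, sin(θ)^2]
Geodesic equation: d^2x^k/dλ^2 + Γ^k_{ij} (dx^i/dλ)(dx^j/dλ) = 0.
Non-zero Christoffel symbols:
Γ^θ_{φ φ} = -sin(2*θ)/2
Γ^φ_{θ φ} = 1/tan(θ)
Substituting (the symmetric pair Γ^k_{ij}, Γ^k_{ji} combines into a factor 2):
d^2θ/dλ^2 - (sin(2*θ)/2) (dφ/dλ)^2 = 0
d^2φ/dλ^2 + (2/tan(θ)) (dθ/dλ)(dφ/dλ) = 0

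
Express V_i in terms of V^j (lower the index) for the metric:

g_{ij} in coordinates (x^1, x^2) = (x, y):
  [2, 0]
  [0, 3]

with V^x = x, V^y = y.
V_i = g_{ij} V^j:
V_x = (2)(x) + (0)(y) = 2*x
V_y = (0)(x) + (3)(y) = 3*y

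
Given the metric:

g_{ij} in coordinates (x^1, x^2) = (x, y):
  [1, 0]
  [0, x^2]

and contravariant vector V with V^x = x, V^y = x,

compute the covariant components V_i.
V_i = g_{ij} V^j:
V_x = (1)(x) + (0)(x) = x
V_y = (0)(x) + (x^2)(x) = x^3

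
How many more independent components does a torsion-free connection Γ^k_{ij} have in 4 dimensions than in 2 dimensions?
Independent components in n dimensions: n × n(n+1)/2 = n^2(n+1)/2.
4D: 4 × 10 = 40
2D: 2 × 3 = 6
Difference = 40 - 6 = 34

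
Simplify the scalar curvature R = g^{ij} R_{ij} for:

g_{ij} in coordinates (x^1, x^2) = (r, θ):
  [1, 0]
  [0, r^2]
Non-zero Christoffel symbols (Γ^k_{ij} = Γ^k_{ji}):
Γ^r_{θ θ} = -r
Γ^θ_{r θ} = 1/r
Ricci tensor (R_{ij} = R^k_{ikj}): R_{rr} = 0, R_{rθ} = 0, R_{θθ} = 0
Inverse metric: g^{rr} = 1, g^{θθ} = 1/r^2
R = g^{ij} R_{ij} = (1)(0) + (1/r^2)(0) = 0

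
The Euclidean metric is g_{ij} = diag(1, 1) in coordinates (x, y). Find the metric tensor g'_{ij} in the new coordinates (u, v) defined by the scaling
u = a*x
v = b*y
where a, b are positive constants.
Invert the transformation: x = u/a, y = v/b
g'_{ij} = (∂x^k/∂x'^i)(∂x^l/∂x'^j) g_{kl}; with g_{kl} = δ_{kl} this is Σ_k (∂x^k/∂x'^i)(∂x^k/∂x'^j).
Jacobian: ∂x/∂u = 1/a, ∂x/∂v = 0, ∂y/∂u = 0, ∂y/∂v = 1/b
g'_{uu} = (1/a)(1/a) + (0)(0) = 1/a^2
g'_{uv} = (1/a)(0) + (0)(1/b) = 0
g'_{vv} = (0)(0) + (1/b)(1/b) = 1/b^2
g'_{ij} = diag(1/a^2, 1/b^2)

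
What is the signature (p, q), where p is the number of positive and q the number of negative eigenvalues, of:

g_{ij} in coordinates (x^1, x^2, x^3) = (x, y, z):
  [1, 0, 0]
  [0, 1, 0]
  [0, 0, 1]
The metric is diagonal, so its eigenvalues are the diagonal entries: 1, 1, 1 (at a generic point, where coordinate-dependent entries are positive).
3 positive, 0 negative.
(3, 0) - Riemannian (positive definite)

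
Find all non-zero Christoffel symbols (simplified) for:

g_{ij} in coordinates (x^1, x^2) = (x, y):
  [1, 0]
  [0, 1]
Using Γ^k_{ij} = (1/2) g^{km} (∂_i g_{mj} + ∂_j g_{mi} - ∂_m g_{ij}); the metric is diagonal, so only the m = k term contributes.
Every metric component is constant, so all ∂_m g_{ij} = 0 and every Christoffel symbol vanishes.
All Christoffel symbols are zero.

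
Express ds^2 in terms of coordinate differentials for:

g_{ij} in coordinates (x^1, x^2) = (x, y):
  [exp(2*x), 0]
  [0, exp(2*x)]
ds^2 = g_{ij} dx^i dx^j; only the non-zero components contribute.
ds^2 = exp(2*x) dx^2 + exp(2*x) dy^2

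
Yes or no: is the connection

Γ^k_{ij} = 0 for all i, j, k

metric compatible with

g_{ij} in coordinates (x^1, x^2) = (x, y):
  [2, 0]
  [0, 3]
Using ∇_k g_{ij} = ∂_k g_{ij} - Γ^m_{ki} g_{mj} - Γ^m_{kj} g_{im}:
e.g. ∇_x g_{xx} = (0) - (0) - (0) = 0
Every component ∇_k g_{ij} vanishes: the connection is metric compatible.
Yes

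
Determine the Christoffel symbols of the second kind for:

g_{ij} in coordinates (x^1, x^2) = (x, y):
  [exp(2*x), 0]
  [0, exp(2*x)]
Using Γ^k_{ij} = (1/2) g^{km} (∂_i g_{mj} + ∂_j g_{mi} - ∂_m g_{ij}); the metric is diagonal, so only the m = k term contributes.
Non-zero symbols (using the symmetry Γ^k_{ij} = Γ^k_{ji}):
Γ^x_{x x} = (1/2) g^{xx} (∂_x g_{xx} + ∂_x g_{xx} - ∂_x g_{xx}) = (1/2)(exp(-2*x))((2*exp(2*x)) + (2*exp(2*x)) - (2*exp(2*x))) = 1
Γ^x_{y y} = (1/2) g^{xx} (∂_y g_{xy} + ∂_y g_{xy} - ∂_x g_{yy}) = (1/2)(exp(-2*x))((0) + (0) - (2*exp(2*x))) = -1
Γ^y_{x y} = (1/2) g^{yy} (∂_x g_{yy} + ∂_y g_{yx} - ∂_y g_{xy}) = (1/2)(exp(-2*x))((2*exp(2*x)) + (0) - (0)) = 1
All other Christoffel symbols are zero.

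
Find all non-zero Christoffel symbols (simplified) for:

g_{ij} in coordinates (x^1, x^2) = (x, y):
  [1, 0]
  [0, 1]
Using Γ^k_{ij} = (1/2) g^{km} (∂_i g_{mj} + ∂_j g_{mi} - ∂_m g_{ij}); the metric is diagonal, so only the m = k term contributes.
Every metric component is constant, so all ∂_m g_{ij} = 0 and every Christoffel symbol vanishes.
All Christoffel symbols are zero.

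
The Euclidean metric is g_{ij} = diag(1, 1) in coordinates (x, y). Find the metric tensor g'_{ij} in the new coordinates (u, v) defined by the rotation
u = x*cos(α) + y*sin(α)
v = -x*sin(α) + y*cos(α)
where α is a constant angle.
Invert the transformation: x = u*cos(α) - v*sin(α), y = u*sin(α) + v*cos(α)
g'_{ij} = (∂x^k/∂x'^i)(∂x^l/∂x'^j) g_{kl}; with g_{kl} = δ_{kl} this is Σ_k (∂x^k/∂x'^i)(∂x^k/∂x'^j).
Jacobian: ∂x/∂u = cos(α), ∂x/∂v = -sin(α), ∂y/∂u = sin(α), ∂y/∂v = cos(α)
g'_{uu} = (cos(α))(cos(α)) + (sin(α))(sin(α)) = 1
g'_{uv} = (cos(α))(-sin(α)) + (sin(α))(cos(α)) = 0
g'_{vv} = (-sin(α))(-sin(α)) + (cos(α))(cos(α)) = 1
g'_{ij} = diag(1, 1)
The Euclidean metric is invariant under rotations.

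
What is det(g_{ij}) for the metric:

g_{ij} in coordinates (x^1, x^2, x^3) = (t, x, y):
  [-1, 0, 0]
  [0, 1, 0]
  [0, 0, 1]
Diagonal metric: det(g) = g_{11}·g_{22}·g_{33}
= (-1)·(1)·(1)
det(g) = -1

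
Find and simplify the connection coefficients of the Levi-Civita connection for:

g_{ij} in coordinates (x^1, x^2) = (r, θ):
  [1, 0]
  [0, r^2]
Using Γ^k_{ij} = (1/2) g^{km} (∂_i g_{mj} + ∂_j g_{mi} - ∂_m g_{ij}); the metric is diagonal, so only the m = k term contributes.
Non-zero symbols (using the symmetry Γ^k_{ij} = Γ^k_{ji}):
Γ^r_{θ θ} = (1/2) g^{rr} (∂_θ g_{rθ} + ∂_θ g_{rθ} - ∂_r g_{θθ}) = (1/2)(1)((0) + (0) - (2*r)) = -r
Γ^θ_{r θ} = (1/2) g^{θθ} (∂_r g_{θθ} + ∂_θ g_{θr} - ∂_θ g_{rθ}) = (1/2)(1/r^2)((2*r) + (0) - (0)) = 1/r
All other Christoffel symbols are zero.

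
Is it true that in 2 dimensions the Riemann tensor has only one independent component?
The number of independent components is n^2(n^2-1)/12 = 4·3/12 = 1 for n = 2 (e.g. R_{1212}).
Yes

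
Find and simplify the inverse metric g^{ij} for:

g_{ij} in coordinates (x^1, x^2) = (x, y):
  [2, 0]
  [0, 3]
The metric is diagonal, so g^{ij} is diagonal with entries 1/g_{ii}: diag(1/2, 1/3).
g^{ij}:
  [1/2, 0]
  [0, 1/3]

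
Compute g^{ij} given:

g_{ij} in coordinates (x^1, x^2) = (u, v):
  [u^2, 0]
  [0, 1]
The metric is diagonal, so g^{ij} is diagonal with entries 1/g_{ii}: diag(1/(u^2), 1).
g^{ij}:
  [1/u^2, 0]
  [0, 1]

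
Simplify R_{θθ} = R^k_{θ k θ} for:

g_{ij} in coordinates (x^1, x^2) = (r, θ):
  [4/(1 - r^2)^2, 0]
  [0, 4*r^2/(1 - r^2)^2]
Non-zero Christoffel symbols (Γ^k_{ij} = Γ^k_{ji}):
Γ^r_{r r} = 2*r/(1 - r^2)
Γ^r_{θ θ} = (r^3 + r)/(r^2 - 1)
Γ^θ_{r θ} = (-r^2 - 1)/(r^3 - r)
R^r_{θ r θ} = ∂_r Γ^r_{θ θ} - ∂_θ Γ^r_{θ r} + Γ^r_{r m} Γ^m_{θ θ} - Γ^r_{θ m} Γ^m_{θ r}
  = ((r^4 - 4*r^2 - 1)/(r^2 - 1)^2) - (0) + (-2*r^2*(r^2 + 1)/(r^2 - 1)^2) - (-(r^2 + 1)^2/(r^2 - 1)^2) = -4*r^2/(r^2 - 1)^2
R^θ_{θ θ θ} = 0 (a repeated index in an antisymmetric pair)
R_{θθ} = R^r_{θ r θ} + R^θ_{θ θ θ} = (-4*r^2/(r^2 - 1)^2) + (0) = -4*r^2/(r^2 - 1)^2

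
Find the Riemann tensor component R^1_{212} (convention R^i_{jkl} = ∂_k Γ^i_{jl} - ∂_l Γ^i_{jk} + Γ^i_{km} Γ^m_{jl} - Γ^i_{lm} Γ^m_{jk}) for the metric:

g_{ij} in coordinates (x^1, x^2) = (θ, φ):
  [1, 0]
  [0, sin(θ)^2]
Non-zero Christoffel symbols (Γ^k_{ij} = Γ^k_{ji}):
Γ^θ_{φ φ} = -sin(2*θ)/2
Γ^φ_{θ φ} = 1/tan(θ)
R^θ_{φ θ φ} = ∂_θ Γ^θ_{φ φ} - ∂_φ Γ^θ_{φ θ} + Γ^θ_{θ m} Γ^m_{φ φ} - Γ^θ_{φ m} Γ^m_{φ θ}
  = (-cos(2*θ)) - (0) + (0) - (-cos(θ)^2) = sin(θ)^2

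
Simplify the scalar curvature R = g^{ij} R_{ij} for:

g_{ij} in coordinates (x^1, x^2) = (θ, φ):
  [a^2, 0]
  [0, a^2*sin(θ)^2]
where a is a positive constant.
Non-zero Christoffel symbols (Γ^k_{ij} = Γ^k_{ji}):
Γ^θ_{φ φ} = -sin(2*θ)/2
Γ^φ_{θ φ} = 1/tan(θ)
Ricci tensor (R_{ij} = R^k_{ikj}): R_{θθ} = 1, R_{θφ} = 0, R_{φφ} = sin(θ)^2
Inverse metric: g^{θθ} = 1/a^2, g^{φφ} = 1/(a^2*sin(θ)^2)
R = g^{ij} R_{ij} = (1/a^2)(1) + (1/(a^2*sin(θ)^2))(sin(θ)^2) = 2/a^2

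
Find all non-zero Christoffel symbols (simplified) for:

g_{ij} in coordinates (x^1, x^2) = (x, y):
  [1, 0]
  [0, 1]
Using Γ^k_{ij} = (1/2) g^{km} (∂_i g_{mj} + ∂_j g_{mi} - ∂_m g_{ij}); the metric is diagonal, so only the m = k term contributes.
Every metric component is constant, so all ∂_m g_{ij} = 0 and every Christoffel symbol vanishes.
All Christoffel symbols are zero.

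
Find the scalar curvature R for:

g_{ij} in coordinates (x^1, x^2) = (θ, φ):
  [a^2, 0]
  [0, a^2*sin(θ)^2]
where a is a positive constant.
Non-zero Christoffel symbols (Γ^k_{ij} = Γ^k_{ji}):
Γ^θ_{φ φ} = -sin(2*θ)/2
Γ^φ_{θ φ} = 1/tan(θ)
Ricci tensor (R_{ij} = R^k_{ikj}): R_{θθ} = 1, R_{θφ} = 0, R_{φφ} = sin(θ)^2
Inverse metric: g^{θθ} = 1/a^2, g^{φφ} = 1/(a^2*sin(θ)^2)
R = g^{ij} R_{ij} = (1/a^2)(1) + (1/(a^2*sin(θ)^2))(sin(θ)^2) = 2/a^2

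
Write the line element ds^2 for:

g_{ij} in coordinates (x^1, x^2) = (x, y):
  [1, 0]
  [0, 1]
ds^2 = g_{ij} dx^i dx^j; only the non-zero components contribute.
ds^2 = dx^2 + dy^2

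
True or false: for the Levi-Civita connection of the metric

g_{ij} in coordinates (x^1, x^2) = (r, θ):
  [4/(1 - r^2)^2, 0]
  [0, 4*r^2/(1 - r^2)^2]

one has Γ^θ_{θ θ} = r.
Γ^θ_{θ θ} = (1/2) g^{θθ} (∂_θ g_{θθ} + ∂_θ g_{θθ} - ∂_θ g_{θθ}) = (1/2)((1 - r^2)^2/(4*r^2))((0) + (0) - (0)) = 0
This differs from the proposed value r.
False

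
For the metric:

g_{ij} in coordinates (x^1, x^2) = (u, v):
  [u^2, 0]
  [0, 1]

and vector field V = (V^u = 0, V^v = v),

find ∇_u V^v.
Non-zero Christoffel symbols:
Γ^u_{u u} = 1/u
∇_u V^v = ∂_u V^v + Γ^v_{u j} V^j
  = (0) + (0)(0) + (0)(v)
  = 0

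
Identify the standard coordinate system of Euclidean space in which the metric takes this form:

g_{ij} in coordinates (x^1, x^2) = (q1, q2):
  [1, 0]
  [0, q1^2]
The line element ds^2 = dq1^2 + q1^2 dq2^2 is dr^2 + r^2 dθ^2 with q1 = r, q2 = θ.
polar coordinates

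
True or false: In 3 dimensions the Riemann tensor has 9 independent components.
n^2(n^2-1)/12 = 9·8/12 = 6 independent components for n = 3.
False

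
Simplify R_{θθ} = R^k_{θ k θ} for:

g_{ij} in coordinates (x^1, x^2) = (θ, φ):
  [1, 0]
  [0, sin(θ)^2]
Non-zero Christoffel symbols (Γ^k_{ij} = Γ^k_{ji}):
Γ^θ_{φ φ} = -sin(2*θ)/2
Γ^φ_{θ φ} = 1/tan(θ)
R^θ_{θ θ θ} = 0 (a repeated index in an antisymmetric pair)
R^φ_{θ φ θ} = ∂_φ Γ^φ_{θ θ} - ∂_θ Γ^φ_{θ φ} + Γ^φ_{φ m} Γ^m_{θ θ} - Γ^φ_{θ m} Γ^m_{θ φ}
  = (0) - (-1/sin(θ)^2) + (0) - (1/tan(θ)^2) = 1
R_{θθ} = R^θ_{θ θ θ} + R^φ_{θ φ θ} = (0) + (1) = 1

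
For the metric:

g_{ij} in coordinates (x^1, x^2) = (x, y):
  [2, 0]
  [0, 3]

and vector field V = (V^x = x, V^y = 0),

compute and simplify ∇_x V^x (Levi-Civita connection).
All Christoffel symbols are zero.
∇_x V^x = ∂_x V^x + Γ^x_{x j} V^j
  = (1) + (0)(x) + (0)(0)
  = 1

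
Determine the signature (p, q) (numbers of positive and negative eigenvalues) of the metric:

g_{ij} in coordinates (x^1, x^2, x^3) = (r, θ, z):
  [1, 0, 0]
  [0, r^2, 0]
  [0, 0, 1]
The metric is diagonal, so its eigenvalues are the diagonal entries: 1, r^2, 1 (at a generic point, where coordinate-dependent entries are positive).
3 positive, 0 negative.
(3, 0) - Riemannian (positive definite)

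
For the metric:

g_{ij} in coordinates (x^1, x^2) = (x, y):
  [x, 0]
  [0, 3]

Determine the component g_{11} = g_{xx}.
With x^1 = x, x^2 = y, g_{11} = g_{xx} is the row-1, column-1 entry of the matrix.
g_{11} = x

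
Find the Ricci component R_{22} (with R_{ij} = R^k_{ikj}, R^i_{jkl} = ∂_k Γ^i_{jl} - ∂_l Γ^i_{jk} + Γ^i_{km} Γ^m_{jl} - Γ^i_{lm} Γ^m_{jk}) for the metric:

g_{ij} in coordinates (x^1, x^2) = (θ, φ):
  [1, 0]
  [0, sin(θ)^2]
Non-zero Christoffel symbols (Γ^k_{ij} = Γ^k_{ji}):
Γ^θ_{φ φ} = -sin(2*θ)/2
Γ^φ_{θ φ} = 1/tan(θ)
R^θ_{φ θ φ} = ∂_θ Γ^θ_{φ φ} - ∂_φ Γ^θ_{φ θ} + Γ^θ_{θ m} Γ^m_{φ φ} - Γ^θ_{φ m} Γ^m_{φ θ}
  = (-cos(2*θ)) - (0) + (0) - (-cos(θ)^2) = sin(θ)^2
R^φ_{φ φ φ} = 0 (a repeated index in an antisymmetric pair)
R_{φφ} = R^θ_{φ θ φ} + R^φ_{φ φ φ} = (sin(θ)^2) + (0) = sin(θ)^2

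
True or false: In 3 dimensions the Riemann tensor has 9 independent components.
n^2(n^2-1)/12 = 9·8/12 = 6 independent components for n = 3.
False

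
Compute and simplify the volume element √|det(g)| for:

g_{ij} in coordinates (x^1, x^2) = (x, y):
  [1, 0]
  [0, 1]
det(g) = 1
√|det(g)| = 1
Volume element: dV = 1 dx dy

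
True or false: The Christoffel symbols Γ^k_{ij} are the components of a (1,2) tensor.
Under a change of coordinates Γ picks up an inhomogeneous term ∂²x/∂x'∂x'; e.g. Γ = 0 in Cartesian coordinates but Γ^r_{θθ} = -r in polar coordinates on the same flat plane.
False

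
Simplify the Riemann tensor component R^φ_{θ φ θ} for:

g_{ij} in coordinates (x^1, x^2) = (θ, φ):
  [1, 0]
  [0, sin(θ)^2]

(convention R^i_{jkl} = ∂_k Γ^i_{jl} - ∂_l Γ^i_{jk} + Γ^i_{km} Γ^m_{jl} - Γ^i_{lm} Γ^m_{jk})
Non-zero Christoffel symbols (Γ^k_{ij} = Γ^k_{ji}):
Γ^θ_{φ φ} = -sin(2*θ)/2
Γ^φ_{θ φ} = 1/tan(θ)
R^φ_{θ φ θ} = ∂_φ Γ^φ_{θ θ} - ∂_θ Γ^φ_{θ φ} + Γ^φ_{φ m} Γ^m_{θ θ} - Γ^φ_{θ m} Γ^m_{θ φ}
  = (0) - (-1/sin(θ)^2) + (0) - (1/tan(θ)^2) = 1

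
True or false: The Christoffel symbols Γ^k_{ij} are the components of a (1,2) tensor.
Under a change of coordinates Γ picks up an inhomogeneous term ∂²x/∂x'∂x'; e.g. Γ = 0 in Cartesian coordinates but Γ^r_{θθ} = -r in polar coordinates on the same flat plane.
False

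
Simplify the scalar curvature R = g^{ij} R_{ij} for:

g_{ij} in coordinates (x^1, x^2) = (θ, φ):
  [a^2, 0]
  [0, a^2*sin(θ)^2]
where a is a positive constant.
Non-zero Christoffel symbols (Γ^k_{ij} = Γ^k_{ji}):
Γ^θ_{φ φ} = -sin(2*θ)/2
Γ^φ_{θ φ} = 1/tan(θ)
Ricci tensor (R_{ij} = R^k_{ikj}): R_{θθ} = 1, R_{θφ} = 0, R_{φφ} = sin(θ)^2
Inverse metric: g^{θθ} = 1/a^2, g^{φφ} = 1/(a^2*sin(θ)^2)
R = g^{ij} R_{ij} = (1/a^2)(1) + (1/(a^2*sin(θ)^2))(sin(θ)^2) = 2/a^2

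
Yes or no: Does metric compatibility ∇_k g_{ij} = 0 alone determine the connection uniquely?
One also needs vanishing torsion; metric compatibility plus torsion-freeness singles out the Levi-Civita connection.
No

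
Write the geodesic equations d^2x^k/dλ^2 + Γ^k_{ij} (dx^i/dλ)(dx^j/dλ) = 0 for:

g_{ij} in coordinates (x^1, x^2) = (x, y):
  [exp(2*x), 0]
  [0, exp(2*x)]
Geodesic equation: d^2x^k/dλ^2 + Γ^k_{ij} (dx^i/dλ)(dx^j/dλ) = 0.
Non-zero Christoffel symbols:
Γ^x_{x x} = 1
Γ^x_{y y} = -1
Γ^y_{x y} = 1
Substituting (the symmetric pair Γ^k_{ij}, Γ^k_{ji} combines into a factor 2):
d^2x/dλ^2 + (dx/dλ)^2 - (dy/dλ)^2 = 0
d^2y/dλ^2 + 2 (dx/dλ)(dy/dλ) = 0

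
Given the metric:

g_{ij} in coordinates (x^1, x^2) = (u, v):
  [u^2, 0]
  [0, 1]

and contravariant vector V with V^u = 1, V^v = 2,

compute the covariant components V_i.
V_i = g_{ij} V^j:
V_u = (u^2)(1) + (0)(2) = u^2
V_v = (0)(1) + (1)(2) = 2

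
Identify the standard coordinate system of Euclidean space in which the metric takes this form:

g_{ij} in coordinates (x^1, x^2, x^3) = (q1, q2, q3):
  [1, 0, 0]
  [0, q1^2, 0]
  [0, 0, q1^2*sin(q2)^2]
The line element ds^2 = dq1^2 + q1^2 dq2^2 + q1^2 sin(q2)^2 dq3^2 is dr^2 + r^2 dθ^2 + r^2 sin(θ)^2 dφ^2 with q1 = r, q2 = θ, q3 = φ.
spherical coordinates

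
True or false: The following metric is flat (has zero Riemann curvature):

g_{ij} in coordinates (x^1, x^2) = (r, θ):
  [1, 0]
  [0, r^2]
Non-zero Christoffel symbols:
Γ^r_{θ θ} = -r
Γ^θ_{r θ} = 1/r
Ricci tensor: R_{rr} = 0, R_{rθ} = 0, R_{θθ} = 0
All R_{ij} vanish; in 2 dimensions the Riemann tensor is fully determined by the Ricci tensor, so R^i_{jkl} = 0: the metric is flat (curvilinear coordinates on flat space).
True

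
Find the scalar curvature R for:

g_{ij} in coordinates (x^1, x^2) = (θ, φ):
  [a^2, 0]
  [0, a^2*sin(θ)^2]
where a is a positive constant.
Non-zero Christoffel symbols (Γ^k_{ij} = Γ^k_{ji}):
Γ^θ_{φ φ} = -sin(2*θ)/2
Γ^φ_{θ φ} = 1/tan(θ)
Ricci tensor (R_{ij} = R^k_{ikj}): R_{θθ} = 1, R_{θφ} = 0, R_{φφ} = sin(θ)^2
Inverse metric: g^{θθ} = 1/a^2, g^{φφ} = 1/(a^2*sin(θ)^2)
R = g^{ij} R_{ij} = (1/a^2)(1) + (1/(a^2*sin(θ)^2))(sin(θ)^2) = 2/a^2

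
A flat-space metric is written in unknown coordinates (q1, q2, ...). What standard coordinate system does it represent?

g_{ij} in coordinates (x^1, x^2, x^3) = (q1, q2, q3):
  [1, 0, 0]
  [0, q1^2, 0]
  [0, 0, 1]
The line element ds^2 = dq1^2 + q1^2 dq2^2 + dq3^2 is dr^2 + r^2 dθ^2 + dz^2 with q1 = r, q2 = θ, q3 = z.
cylindrical coordinates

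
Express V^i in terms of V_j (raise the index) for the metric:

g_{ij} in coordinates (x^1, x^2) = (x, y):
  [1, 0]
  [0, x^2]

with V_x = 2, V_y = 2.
Inverse metric (diagonal): g^{xx} = 1, g^{yy} = 1/x^2
V^i = g^{ij} V_j:
V^x = (1)(2) + (0)(2) = 2
V^y = (0)(2) + (1/x^2)(2) = 2/x^2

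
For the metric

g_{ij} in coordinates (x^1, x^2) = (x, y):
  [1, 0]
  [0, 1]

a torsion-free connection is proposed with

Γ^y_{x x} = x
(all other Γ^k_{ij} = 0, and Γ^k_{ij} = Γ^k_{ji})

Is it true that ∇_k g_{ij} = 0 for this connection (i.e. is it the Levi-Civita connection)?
Using ∇_k g_{ij} = ∂_k g_{ij} - Γ^m_{ki} g_{mj} - Γ^m_{kj} g_{im}:
∇_x g_{xy} = (0) - (x) - (0) = -x ≠ 0
So the connection is not metric compatible (it is not the Levi-Civita connection).
No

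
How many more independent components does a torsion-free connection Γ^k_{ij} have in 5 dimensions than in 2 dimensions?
Independent components in n dimensions: n × n(n+1)/2 = n^2(n+1)/2.
5D: 5 × 15 = 75
2D: 2 × 3 = 6
Difference = 75 - 6 = 69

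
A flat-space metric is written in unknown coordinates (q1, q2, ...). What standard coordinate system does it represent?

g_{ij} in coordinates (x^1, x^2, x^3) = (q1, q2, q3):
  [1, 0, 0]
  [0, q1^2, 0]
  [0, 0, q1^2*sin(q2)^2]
The line element ds^2 = dq1^2 + q1^2 dq2^2 + q1^2 sin(q2)^2 dq3^2 is dr^2 + r^2 dθ^2 + r^2 sin(θ)^2 dφ^2 with q1 = r, q2 = θ, q3 = φ.
spherical coordinates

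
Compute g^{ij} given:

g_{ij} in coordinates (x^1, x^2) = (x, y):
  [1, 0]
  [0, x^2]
The metric is diagonal, so g^{ij} is diagonal with entries 1/g_{ii}: diag(1, 1/(x^2)).
g^{ij}:
  [1, 0]
  [0, 1/x^2]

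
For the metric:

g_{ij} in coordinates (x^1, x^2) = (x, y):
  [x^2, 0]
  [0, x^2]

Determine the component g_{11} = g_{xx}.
With x^1 = x, x^2 = y, g_{11} = g_{xx} is the row-1, column-1 entry of the matrix.
g_{11} = x^2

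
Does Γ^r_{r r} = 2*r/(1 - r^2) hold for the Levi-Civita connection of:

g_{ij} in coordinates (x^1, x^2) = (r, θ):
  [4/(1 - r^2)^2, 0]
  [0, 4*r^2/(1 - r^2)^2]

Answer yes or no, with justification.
Γ^r_{r r} = (1/2) g^{rr} (∂_r g_{rr} + ∂_r g_{rr} - ∂_r g_{rr}) = (1/2)((1 - r^2)^2/4)((16*r/(1 - r^2)^3) + (16*r/(1 - r^2)^3) - (16*r/(1 - r^2)^3)) = 2*r/(1 - r^2)
This equals the proposed value 2*r/(1 - r^2).
Yes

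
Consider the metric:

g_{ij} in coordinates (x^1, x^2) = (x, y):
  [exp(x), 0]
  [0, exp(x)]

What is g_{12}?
With x^1 = x, x^2 = y, g_{12} = g_{xy} is the row-1, column-2 entry of the matrix.
g_{12} = 0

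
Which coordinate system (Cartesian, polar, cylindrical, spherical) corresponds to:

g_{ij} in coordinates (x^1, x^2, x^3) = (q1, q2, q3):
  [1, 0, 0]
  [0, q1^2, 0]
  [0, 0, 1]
The line element ds^2 = dq1^2 + q1^2 dq2^2 + dq3^2 is dr^2 + r^2 dθ^2 + dz^2 with q1 = r, q2 = θ, q3 = z.
cylindrical coordinates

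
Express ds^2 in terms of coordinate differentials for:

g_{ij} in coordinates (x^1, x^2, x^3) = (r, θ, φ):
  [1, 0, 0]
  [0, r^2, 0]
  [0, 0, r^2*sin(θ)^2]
ds^2 = g_{ij} dx^i dx^j; only the non-zero components contribute.
ds^2 = dr^2 + r^2 dθ^2 + r^2*sin(θ)^2 dφ^2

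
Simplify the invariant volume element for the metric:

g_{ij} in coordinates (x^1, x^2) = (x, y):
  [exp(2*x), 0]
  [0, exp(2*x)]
det(g) = exp(4*x)
√|det(g)| = exp(2*x)
Volume element: dV = exp(2*x) dx dy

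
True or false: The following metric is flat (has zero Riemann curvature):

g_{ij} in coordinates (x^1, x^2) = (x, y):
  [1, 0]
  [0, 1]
All metric components are constant, so every Christoffel symbol vanishes and R^i_{jkl} = 0.
True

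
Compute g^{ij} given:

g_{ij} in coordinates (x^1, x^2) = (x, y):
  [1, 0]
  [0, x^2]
The metric is diagonal, so g^{ij} is diagonal with entries 1/g_{ii}: diag(1, 1/(x^2)).
g^{ij}:
  [1, 0]
  [0, 1/x^2]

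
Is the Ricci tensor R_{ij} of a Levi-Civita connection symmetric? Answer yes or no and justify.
R_{ij} = R^k_{ikj}; the pair symmetry R_{kilj} = R_{ljki} gives R_{ij} = R_{ji}.
Yes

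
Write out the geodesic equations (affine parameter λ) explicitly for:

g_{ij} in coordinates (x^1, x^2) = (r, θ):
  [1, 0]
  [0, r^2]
Geodesic equation: d^2x^k/dλ^2 + Γ^k_{ij} (dx^i/dλ)(dx^j/dλ) = 0.
Non-zero Christoffel symbols:
Γ^r_{θ θ} = -r
Γ^θ_{r θ} = 1/r
Substituting (the symmetric pair Γ^k_{ij}, Γ^k_{ji} combines into a factor 2):
d^2r/dλ^2 - r (dθ/dλ)^2 = 0
d^2θ/dλ^2 + (2/r) (dr/dλ)(dθ/dλ) = 0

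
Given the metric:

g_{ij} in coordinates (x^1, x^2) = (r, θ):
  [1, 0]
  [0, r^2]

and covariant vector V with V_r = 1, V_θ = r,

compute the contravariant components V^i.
Inverse metric (diagonal): g^{rr} = 1, g^{θθ} = 1/r^2
V^i = g^{ij} V_j:
V^r = (1)(1) + (0)(r) = 1
V^θ = (0)(1) + (1/r^2)(r) = 1/r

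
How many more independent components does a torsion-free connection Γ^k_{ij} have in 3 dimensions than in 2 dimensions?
Independent components in n dimensions: n × n(n+1)/2 = n^2(n+1)/2.
3D: 3 × 6 = 18
2D: 2 × 3 = 6
Difference = 18 - 6 = 12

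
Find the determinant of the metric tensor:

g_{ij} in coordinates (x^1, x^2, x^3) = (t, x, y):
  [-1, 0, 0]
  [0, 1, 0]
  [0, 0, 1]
Diagonal metric: det(g) = g_{11}·g_{22}·g_{33}
= (-1)·(1)·(1)
det(g) = -1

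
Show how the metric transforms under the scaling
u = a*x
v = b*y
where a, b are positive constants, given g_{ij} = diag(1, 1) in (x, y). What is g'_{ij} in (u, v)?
Invert the transformation: x = u/a, y = v/b
g'_{ij} = (∂x^k/∂x'^i)(∂x^l/∂x'^j) g_{kl}; with g_{kl} = δ_{kl} this is Σ_k (∂x^k/∂x'^i)(∂x^k/∂x'^j).
Jacobian: ∂x/∂u = 1/a, ∂x/∂v = 0, ∂y/∂u = 0, ∂y/∂v = 1/b
g'_{uu} = (1/a)(1/a) + (0)(0) = 1/a^2
g'_{uv} = (1/a)(0) + (0)(1/b) = 0
g'_{vv} = (0)(0) + (1/b)(1/b) = 1/b^2
g'_{ij} = diag(1/a^2, 1/b^2)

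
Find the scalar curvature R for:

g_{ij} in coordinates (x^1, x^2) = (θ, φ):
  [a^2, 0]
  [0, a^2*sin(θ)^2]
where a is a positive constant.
Non-zero Christoffel symbols (Γ^k_{ij} = Γ^k_{ji}):
Γ^θ_{φ φ} = -sin(2*θ)/2
Γ^φ_{θ φ} = 1/tan(θ)
Ricci tensor (R_{ij} = R^k_{ikj}): R_{θθ} = 1, R_{θφ} = 0, R_{φφ} = sin(θ)^2
Inverse metric: g^{θθ} = 1/a^2, g^{φφ} = 1/(a^2*sin(θ)^2)
R = g^{ij} R_{ij} = (1/a^2)(1) + (1/(a^2*sin(θ)^2))(sin(θ)^2) = 2/a^2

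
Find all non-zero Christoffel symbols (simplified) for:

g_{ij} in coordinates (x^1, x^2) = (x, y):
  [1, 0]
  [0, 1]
Using Γ^k_{ij} = (1/2) g^{km} (∂_i g_{mj} + ∂_j g_{mi} - ∂_m g_{ij}); the metric is diagonal, so only the m = k term contributes.
Every metric component is constant, so all ∂_m g_{ij} = 0 and every Christoffel symbol vanishes.
All Christoffel symbols are zero.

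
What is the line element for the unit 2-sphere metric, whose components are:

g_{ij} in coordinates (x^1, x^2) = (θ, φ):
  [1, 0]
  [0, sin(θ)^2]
ds^2 = g_{ij} dx^i dx^j; only the non-zero components contribute.
ds^2 = dθ^2 + sin(θ)^2 dφ^2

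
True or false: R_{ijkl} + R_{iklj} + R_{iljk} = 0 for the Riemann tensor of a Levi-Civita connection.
This is the first (algebraic) Bianchi identity.
True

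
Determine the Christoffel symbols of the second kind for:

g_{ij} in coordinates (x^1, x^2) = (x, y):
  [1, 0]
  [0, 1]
Using Γ^k_{ij} = (1/2) g^{km} (∂_i g_{mj} + ∂_j g_{mi} - ∂_m g_{ij}); the metric is diagonal, so only the m = k term contributes.
Every metric component is constant, so all ∂_m g_{ij} = 0 and every Christoffel symbol vanishes.
All Christoffel symbols are zero.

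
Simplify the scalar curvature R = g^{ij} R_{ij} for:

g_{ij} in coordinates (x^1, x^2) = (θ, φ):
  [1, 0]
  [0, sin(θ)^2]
Non-zero Christoffel symbols (Γ^k_{ij} = Γ^k_{ji}):
Γ^θ_{φ φ} = -sin(2*θ)/2
Γ^φ_{θ φ} = 1/tan(θ)
Ricci tensor (R_{ij} = R^k_{ikj}): R_{θθ} = 1, R_{θφ} = 0, R_{φφ} = sin(θ)^2
Inverse metric: g^{θθ} = 1, g^{φφ} = 1/sin(θ)^2
R = g^{ij} R_{ij} = (1)(1) + (1/sin(θ)^2)(sin(θ)^2) = 2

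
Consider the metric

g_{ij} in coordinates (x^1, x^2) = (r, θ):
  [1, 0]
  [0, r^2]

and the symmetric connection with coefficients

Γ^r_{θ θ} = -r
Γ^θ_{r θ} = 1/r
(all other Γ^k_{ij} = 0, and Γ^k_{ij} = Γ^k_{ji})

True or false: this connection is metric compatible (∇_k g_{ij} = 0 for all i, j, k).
Using ∇_k g_{ij} = ∂_k g_{ij} - Γ^m_{ki} g_{mj} - Γ^m_{kj} g_{im}:
e.g. ∇_r g_{θθ} = (2*r) - (r) - (r) = 0
Every component ∇_k g_{ij} vanishes: the connection is metric compatible.
True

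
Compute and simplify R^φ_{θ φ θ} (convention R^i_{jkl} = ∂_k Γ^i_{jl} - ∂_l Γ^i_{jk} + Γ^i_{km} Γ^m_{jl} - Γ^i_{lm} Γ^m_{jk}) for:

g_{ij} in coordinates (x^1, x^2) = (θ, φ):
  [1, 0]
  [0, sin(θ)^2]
Non-zero Christoffel symbols (Γ^k_{ij} = Γ^k_{ji}):
Γ^θ_{φ φ} = -sin(2*θ)/2
Γ^φ_{θ φ} = 1/tan(θ)
R^φ_{θ φ θ} = ∂_φ Γ^φ_{θ θ} - ∂_θ Γ^φ_{θ φ} + Γ^φ_{φ m} Γ^m_{θ θ} - Γ^φ_{θ m} Γ^m_{θ φ}
  = (0) - (-1/sin(θ)^2) + (0) - (1/tan(θ)^2) = 1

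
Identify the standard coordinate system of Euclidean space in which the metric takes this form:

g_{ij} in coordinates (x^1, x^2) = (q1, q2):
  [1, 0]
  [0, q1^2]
The line element ds^2 = dq1^2 + q1^2 dq2^2 is dr^2 + r^2 dθ^2 with q1 = r, q2 = θ.
polar coordinates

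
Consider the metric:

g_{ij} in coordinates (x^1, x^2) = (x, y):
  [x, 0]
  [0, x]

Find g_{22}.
With x^1 = x, x^2 = y, g_{22} = g_{yy} is the row-2, column-2 entry of the matrix.
g_{22} = x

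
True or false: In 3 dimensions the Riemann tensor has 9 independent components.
n^2(n^2-1)/12 = 9·8/12 = 6 independent components for n = 3.
False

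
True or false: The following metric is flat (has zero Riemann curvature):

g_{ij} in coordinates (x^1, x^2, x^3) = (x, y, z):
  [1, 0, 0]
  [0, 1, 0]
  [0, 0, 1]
All metric components are constant, so every Christoffel symbol vanishes and R^i_{jkl} = 0.
True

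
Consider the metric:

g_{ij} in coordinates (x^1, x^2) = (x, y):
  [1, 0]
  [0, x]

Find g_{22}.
With x^1 = x, x^2 = y, g_{22} = g_{yy} is the row-2, column-2 entry of the matrix.
g_{22} = x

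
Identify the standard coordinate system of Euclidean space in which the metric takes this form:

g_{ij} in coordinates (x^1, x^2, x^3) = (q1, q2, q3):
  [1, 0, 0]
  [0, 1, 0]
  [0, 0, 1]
All components are constant and the metric is the identity, i.e. orthonormal rectilinear coordinates.
Cartesian (3D) coordinates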